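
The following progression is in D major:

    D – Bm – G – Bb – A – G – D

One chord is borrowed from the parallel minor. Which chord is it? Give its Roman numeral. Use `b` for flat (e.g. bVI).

bVI

In D major the diatonic chords are D, Em, F#m, G, A, Bm, C#dim. Of the given chords, D, Bm, G and A are diatonic. But Bb (Bb–D–F) is foreign: the diatonic vi on degree 6 is Bm, whereas Bb comes from D minor. It is labeled bVI.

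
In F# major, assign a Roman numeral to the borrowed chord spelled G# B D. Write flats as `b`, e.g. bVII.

G# is scale degree 2 in F# major. G#–B–D is a diminished chord — the form found in F# minor, not the diatonic ii (G#m). Borrowed into F# major it is written ii°.

ii°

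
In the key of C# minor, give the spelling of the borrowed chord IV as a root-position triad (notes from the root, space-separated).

IV is built on scale degree 4, which is F# in both C# minor and its parallel. In C# major the chord on F# is F#–A#–C#.

F# A# C#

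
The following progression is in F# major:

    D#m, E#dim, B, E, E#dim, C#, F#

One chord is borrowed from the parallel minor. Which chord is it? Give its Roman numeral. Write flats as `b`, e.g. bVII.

bVII

The diatonic triads in F# major are F#, G#m, A#m, B, C#, D#m, E#dim. Of the given chords, D#m, E#dim, B, C# and F# are diatonic. But E (E–G#–B) is foreign: the diatonic vii° on degree 7 is E#dim, whereas E comes from F# minor. It is labeled bVII.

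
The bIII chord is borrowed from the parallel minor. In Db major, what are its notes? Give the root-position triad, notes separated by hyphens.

bIII is built on the lowered scale degree 3. In Db major degree 3 is F; lowered it becomes Fb. Stacking thirds in Db minor on Fb gives Fb–Ab–Cb.

Fb-Ab-Cb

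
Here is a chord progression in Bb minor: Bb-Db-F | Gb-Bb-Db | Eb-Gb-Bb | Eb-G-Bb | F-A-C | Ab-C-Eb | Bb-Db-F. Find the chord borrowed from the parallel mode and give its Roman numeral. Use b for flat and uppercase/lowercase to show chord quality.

Bb minor has the diatonic set Bbm, Cdim, Db, Ebm, F, Gb, Ab (with V from harmonic minor). Bb–Db–F = Bbm, Gb–Bb–Db = Gb, Eb–Gb–Bb = Ebm, F–A–C = F and Ab–C–Eb = Ab are all diatonic. Eb–G–Bb is not: scale degree 4 in Bb minor carries Ebm (iv). In Bb major the chord on that degree is Eb, so here it functions as IV, borrowed from the parallel major.

IV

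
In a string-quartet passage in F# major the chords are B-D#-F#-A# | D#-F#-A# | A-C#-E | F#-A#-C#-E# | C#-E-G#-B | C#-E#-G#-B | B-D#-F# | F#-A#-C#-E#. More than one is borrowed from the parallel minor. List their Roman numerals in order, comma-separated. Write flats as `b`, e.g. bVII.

F# major has the diatonic set F#, G#m, A#m, B, C#, D#m, E#dim. Of the given chords, B–D#–F#–A# = Bmaj7, D#–F#–A# = D#m, F#–A#–C#–E# = F#maj7, C#–E#–G#–B = C#7 and B–D#–F# = B are diatonic. But A–C#–E is foreign: the diatonic iii on degree 3 is A#m, whereas A comes from F# minor. It is labeled bIII. But C#–E–G#–B is foreign: the diatonic V on degree 5 is C#, whereas C#m7 comes from F# minor. It is labeled v7.

bIII, v7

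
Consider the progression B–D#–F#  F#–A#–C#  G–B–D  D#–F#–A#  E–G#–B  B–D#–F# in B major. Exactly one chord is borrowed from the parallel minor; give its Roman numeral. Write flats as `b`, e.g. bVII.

The diatonic triads in B major are B, C#m, D#m, E, F#, G#m, A#dim. Of the given chords, B–D#–F# = B, F#–A#–C# = F#, D#–F#–A# = D#m and E–G#–B = E are diatonic. G–B–D is not: scale degree 6 in B major carries G#m (vi). In B minor the chord on that degree is G, so here it functions as bVI, borrowed from the parallel minor.

bVI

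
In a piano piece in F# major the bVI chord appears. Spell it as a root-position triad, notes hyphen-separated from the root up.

D-F#-A

The root of bVI is the lowered 6th degree: D# becomes D. Stacking thirds in F# minor on D gives D–F#–A.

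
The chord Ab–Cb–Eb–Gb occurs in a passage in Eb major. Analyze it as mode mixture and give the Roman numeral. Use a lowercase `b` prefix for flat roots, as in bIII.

iv7

Ab is scale degree 4 in Eb major. The diatonic chord on degree 4 would be Ab (IV), but Ab–Cb–Eb–Gb is the minor-seventh chord from Eb minor. As a borrowed chord it is labeled iv7.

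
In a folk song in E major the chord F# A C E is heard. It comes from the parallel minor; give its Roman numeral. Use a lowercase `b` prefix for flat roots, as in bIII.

F# is scale degree 2 in E major. Diatonically E major has F#m (ii) on that degree; F#–A–C–E is instead the half-diminished-seventh chord native to E minor, so it takes the label iiø7.

iiø7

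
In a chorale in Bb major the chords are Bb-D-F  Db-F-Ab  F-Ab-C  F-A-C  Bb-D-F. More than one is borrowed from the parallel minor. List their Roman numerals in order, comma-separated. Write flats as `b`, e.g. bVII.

bIII, v

Bb major has the diatonic set Bb, Cm, Dm, Eb, F, Gm, Adim. Bb–D–F = Bb and F–A–C = F are both diatonic. Db–F–Ab doesn't fit — on degree 3 Bb major would have Dm (iii). Db is the degree-3 chord of Bb minor, so it is the borrowed bIII. But F–Ab–C is foreign: the diatonic V on degree 5 is F, whereas Fm comes from Bb minor. It is labeled v.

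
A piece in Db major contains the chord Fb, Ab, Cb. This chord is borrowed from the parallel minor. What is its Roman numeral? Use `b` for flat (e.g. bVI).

Fb is the lowered form of scale degree 3 in Db major (the diatonic degree 3 is F). Diatonically Db major has Fm (iii) on that degree; Fb–Ab–Cb is instead the major chord native to Db minor, so it takes the label bIII.

bIII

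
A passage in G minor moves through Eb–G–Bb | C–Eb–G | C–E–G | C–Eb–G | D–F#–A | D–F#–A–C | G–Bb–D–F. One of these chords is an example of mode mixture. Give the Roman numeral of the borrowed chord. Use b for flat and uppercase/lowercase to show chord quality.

G minor has the diatonic set Gm, Adim, Bb, Cm, D, Eb, F (with V from harmonic minor). Of the given chords, Eb–G–Bb = Eb, C–Eb–G = Cm, D–F#–A = D, D–F#–A–C = D7 and G–Bb–D–F = Gm7 are diatonic. C–E–G is not: scale degree 4 in G minor carries Cm (iv). In G major the chord on that degree is C, so here it functions as IV, borrowed from the parallel major.

IV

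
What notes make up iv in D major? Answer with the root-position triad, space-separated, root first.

The root, G, is scale degree 4 — the same note in D major and D minor; only the chord quality changes. Stacking thirds in D minor on G gives G–Bb–D.

G Bb D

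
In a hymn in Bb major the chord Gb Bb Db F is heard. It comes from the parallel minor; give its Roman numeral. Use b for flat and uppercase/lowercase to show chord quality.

Gb is the lowered form of scale degree 6 in Bb major (the diatonic degree 6 is G). Diatonically Bb major has Gm (vi) on that degree; Gb–Bb–Db–F is instead the major-seventh chord native to Bb minor, so it takes the label bVImaj7.

bVImaj7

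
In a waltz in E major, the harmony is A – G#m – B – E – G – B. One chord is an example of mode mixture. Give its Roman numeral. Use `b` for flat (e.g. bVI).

bIII

E major has the diatonic set E, F#m, G#m, A, B, C#m, D#dim. Of the given chords, A, G#m, B and E are diatonic. G (G–B–D) is not: scale degree 3 in E major carries G#m (iii). In E minor the chord on that degree is G, so here it functions as bIII, borrowed from the parallel minor.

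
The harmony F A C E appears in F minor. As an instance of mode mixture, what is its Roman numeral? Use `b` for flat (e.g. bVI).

F is scale degree 1 in F minor. The diatonic chord on degree 1 would be Fm (i), but F–A–C–E is the major-seventh chord from F major. As a borrowed chord it is labeled Imaj7.

Imaj7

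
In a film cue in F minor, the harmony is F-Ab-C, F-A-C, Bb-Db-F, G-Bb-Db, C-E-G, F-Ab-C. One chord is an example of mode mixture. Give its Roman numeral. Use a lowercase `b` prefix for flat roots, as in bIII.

I

In F minor (with V from harmonic minor) the diatonic chords are Fm, Gdim, Ab, Bbm, C, Db, Eb. F–Ab–C = Fm, Bb–Db–F = Bbm, G–Bb–Db = Gdim and C–E–G = C are all diatonic. But F–A–C is foreign: the diatonic i on degree 1 is Fm, whereas F comes from F major. It is labeled I.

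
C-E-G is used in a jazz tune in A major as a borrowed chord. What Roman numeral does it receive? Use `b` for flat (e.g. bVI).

bIII

The root C is the lowered 3rd scale degree — diatonically A major has C# there. C–E–G is a major chord — the form found in A minor, not the diatonic iii (C#m). Borrowed into A major it is written bIII.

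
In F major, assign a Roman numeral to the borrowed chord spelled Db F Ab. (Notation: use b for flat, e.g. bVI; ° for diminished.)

In F major scale degree 6 is D; Db is its lowered form, from F minor. The diatonic chord on degree 6 would be Dm (vi), but Db–F–Ab is the major chord from F minor. As a borrowed chord it is labeled bVI.

bVI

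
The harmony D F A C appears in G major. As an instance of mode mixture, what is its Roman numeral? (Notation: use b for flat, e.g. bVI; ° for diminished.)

v7

The root D is the diatonic 5th degree of G major; the borrowing shows in the chord quality. The diatonic chord on degree 5 would be D (V), but D–F–A–C is the minor-seventh chord from G minor. As a borrowed chord it is labeled v7.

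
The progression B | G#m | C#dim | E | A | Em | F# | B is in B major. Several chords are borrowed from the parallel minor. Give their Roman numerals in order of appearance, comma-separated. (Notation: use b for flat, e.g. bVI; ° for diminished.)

B major has the diatonic set B, C#m, D#m, E, F#, G#m, A#dim. Of the given chords, B, G#m, E and F# are diatonic. C#dim (C#–E–G) doesn't fit — on degree 2 B major would have C#m (ii). C#dim is the degree-2 chord of B minor, so it is the borrowed ii°. A (A–C#–E) is not: scale degree 7 in B major carries A#dim (vii°). In B minor the chord on that degree is A, so here it functions as bVII, borrowed from the parallel minor. But Em (E–G–B) is foreign: the diatonic IV on degree 4 is E, whereas Em comes from B minor. It is labeled iv.

ii°, bVII, iv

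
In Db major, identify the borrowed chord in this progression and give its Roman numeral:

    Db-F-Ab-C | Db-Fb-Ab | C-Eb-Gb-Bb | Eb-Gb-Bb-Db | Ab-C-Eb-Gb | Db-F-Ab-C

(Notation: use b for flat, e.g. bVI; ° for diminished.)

In Db major the diatonic chords are Db, Ebm, Fm, Gb, Ab, Bbm, Cdim. Of the given chords, Db–F–Ab–C = Dbmaj7, C–Eb–Gb–Bb = Cm7b5, Eb–Gb–Bb–Db = Ebm7 and Ab–C–Eb–Gb = Ab7 are diatonic. Db–Fb–Ab doesn't fit — on degree 1 Db major would have Db (I). Dbm is the degree-1 chord of Db minor, so it is the borrowed i.

i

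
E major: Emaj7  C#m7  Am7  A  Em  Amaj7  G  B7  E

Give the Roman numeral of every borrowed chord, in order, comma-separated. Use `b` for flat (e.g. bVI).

iv7, i, bIII

In E major the diatonic chords are E, F#m, G#m, A, B, C#m, D#dim. Emaj7, C#m7, A, Amaj7, B7 and E are all diatonic. But Am7 (A–C–E–G) is foreign: the diatonic IV on degree 4 is A, whereas Am7 comes from E minor. It is labeled iv7. Em (E–G–B) doesn't fit — on degree 1 E major would have E (I). Em is the degree-1 chord of E minor, so it is the borrowed i. But G (G–B–D) is foreign: the diatonic iii on degree 3 is G#m, whereas G comes from E minor. It is labeled bIII.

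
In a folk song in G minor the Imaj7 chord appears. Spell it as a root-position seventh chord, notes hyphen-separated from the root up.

G-B-D-F#

Imaj7 is built on scale degree 1, which is G in both G minor and its parallel. In G major the chord on G is G–B–D–F#.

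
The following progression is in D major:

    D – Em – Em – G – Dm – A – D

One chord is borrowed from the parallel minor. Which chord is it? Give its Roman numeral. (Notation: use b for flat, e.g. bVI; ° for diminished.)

i

In D major the diatonic chords are D, Em, F#m, G, A, Bm, C#dim. D, Em, G and A all belong to that set. Dm (D–F–A) is not: scale degree 1 in D major carries D (I). In D minor the chord on that degree is Dm, so here it functions as i, borrowed from the parallel minor.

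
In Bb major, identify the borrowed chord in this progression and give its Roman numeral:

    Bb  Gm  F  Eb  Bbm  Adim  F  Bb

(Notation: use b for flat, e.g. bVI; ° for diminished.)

In Bb major the diatonic chords are Bb, Cm, Dm, Eb, F, Gm, Adim. Bb, Gm, F, Eb and Adim all belong to that set. Bbm (Bb–Db–F) doesn't fit — on degree 1 Bb major would have Bb (I). Bbm is the degree-1 chord of Bb minor, so it is the borrowed i.

i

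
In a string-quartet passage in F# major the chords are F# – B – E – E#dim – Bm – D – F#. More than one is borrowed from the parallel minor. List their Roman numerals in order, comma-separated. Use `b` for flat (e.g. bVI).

bVII, iv, bVI

F# major has the diatonic set F#, G#m, A#m, B, C#, D#m, E#dim. F#, B and E#dim all belong to that set. But E (E–G#–B) is foreign: the diatonic vii° on degree 7 is E#dim, whereas E comes from F# minor. It is labeled bVII. Bm (B–D–F#) is not: scale degree 4 in F# major carries B (IV). In F# minor the chord on that degree is Bm, so here it functions as iv, borrowed from the parallel minor. D (D–F#–A) doesn't fit — on degree 6 F# major would have D#m (vi). D is the degree-6 chord of F# minor, so it is the borrowed bVI.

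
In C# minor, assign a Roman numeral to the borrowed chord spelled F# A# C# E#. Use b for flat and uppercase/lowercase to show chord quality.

F# is scale degree 4 in C# minor. F#–A#–C#–E# is a major-seventh chord — the form found in C# major, not the diatonic iv (F#m). Borrowed into C# minor it is written IVmaj7.

IVmaj7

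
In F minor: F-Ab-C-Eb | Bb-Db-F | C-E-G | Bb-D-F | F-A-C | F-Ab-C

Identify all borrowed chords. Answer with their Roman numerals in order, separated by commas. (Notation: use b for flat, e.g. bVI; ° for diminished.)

The diatonic triads in F minor (with V from harmonic minor) are Fm, Gdim, Ab, Bbm, C, Db, Eb. Of the given chords, F–Ab–C–Eb = Fm7, Bb–Db–F = Bbm, C–E–G = C and F–Ab–C = Fm are diatonic. Bb–D–F is not: scale degree 4 in F minor carries Bbm (iv). In F major the chord on that degree is Bb, so here it functions as IV, borrowed from the parallel major. F–A–C doesn't fit — on degree 1 F minor would have Fm (i). F is the degree-1 chord of F major, so it is the borrowed I.

IV, I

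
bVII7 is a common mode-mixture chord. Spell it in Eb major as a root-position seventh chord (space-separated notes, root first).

Db F Ab Cb

Scale degree 7 in Eb major is D. bVII7 uses the lowered form, Db, taken from Eb minor. Building the dominant-seventh chord from the parallel minor on Db: Db–F–Ab–Cb.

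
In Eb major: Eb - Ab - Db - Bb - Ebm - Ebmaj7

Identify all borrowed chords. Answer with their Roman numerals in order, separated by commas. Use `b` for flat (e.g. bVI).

bVII, i

The diatonic triads in Eb major are Eb, Fm, Gm, Ab, Bb, Cm, Ddim. Of the given chords, Eb, Ab, Bb and Ebmaj7 are diatonic. But Db (Db–F–Ab) is foreign: the diatonic vii° on degree 7 is Ddim, whereas Db comes from Eb minor. It is labeled bVII. But Ebm (Eb–Gb–Bb) is foreign: the diatonic I on degree 1 is Eb, whereas Ebm comes from Eb minor. It is labeled i.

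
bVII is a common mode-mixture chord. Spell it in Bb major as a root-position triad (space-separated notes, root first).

Ab C Eb

Scale degree 7 in Bb major is A. bVII uses the lowered form, Ab, taken from Bb minor. In Bb minor the chord on Ab is Ab–C–Eb.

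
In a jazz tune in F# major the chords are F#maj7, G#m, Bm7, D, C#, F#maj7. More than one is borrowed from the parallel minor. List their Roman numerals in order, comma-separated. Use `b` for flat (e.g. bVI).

iv7, bVI

In F# major the diatonic chords are F#, G#m, A#m, B, C#, D#m, E#dim. Of the given chords, F#maj7, G#m and C# are diatonic. Bm7 (B–D–F#–A) is not: scale degree 4 in F# major carries B (IV). In F# minor the chord on that degree is Bm7, so here it functions as iv7, borrowed from the parallel minor. D (D–F#–A) is not: scale degree 6 in F# major carries D#m (vi). In F# minor the chord on that degree is D, so here it functions as bVI, borrowed from the parallel minor.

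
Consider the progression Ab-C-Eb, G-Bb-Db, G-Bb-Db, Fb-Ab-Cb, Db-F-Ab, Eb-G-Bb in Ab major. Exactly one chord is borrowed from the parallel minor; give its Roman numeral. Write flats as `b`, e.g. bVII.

Ab major has the diatonic set Ab, Bbm, Cm, Db, Eb, Fm, Gdim. Ab–C–Eb = Ab, G–Bb–Db = Gdim, Db–F–Ab = Db and Eb–G–Bb = Eb are all diatonic. But Fb–Ab–Cb is foreign: the diatonic vi on degree 6 is Fm, whereas Fb comes from Ab minor. It is labeled bVI.

bVI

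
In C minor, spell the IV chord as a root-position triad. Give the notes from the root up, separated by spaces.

F A C

The root, F, is scale degree 4 — the same note in C minor and C major; only the chord quality changes. Building the major chord from the parallel major on F: F–A–C.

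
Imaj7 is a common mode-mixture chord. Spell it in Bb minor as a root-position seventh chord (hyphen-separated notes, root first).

Imaj7 is built on scale degree 1, which is Bb in both Bb minor and its parallel. Building the major-seventh chord from the parallel major on Bb: Bb–D–F–A.

Bb-D-F-A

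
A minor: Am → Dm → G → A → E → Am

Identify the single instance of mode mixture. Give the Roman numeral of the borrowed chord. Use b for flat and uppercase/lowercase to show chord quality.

A minor has the diatonic set Am, Bdim, C, Dm, E, F, G (with V from harmonic minor). Of the given chords, Am, Dm, G and E are diatonic. A (A–C#–E) is not: scale degree 1 in A minor carries Am (i). In A major the chord on that degree is A, so here it functions as I, borrowed from the parallel major.

I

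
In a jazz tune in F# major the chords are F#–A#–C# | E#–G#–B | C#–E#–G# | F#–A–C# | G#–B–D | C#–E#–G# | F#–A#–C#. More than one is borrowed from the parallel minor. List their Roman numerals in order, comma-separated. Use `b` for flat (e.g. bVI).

i, ii°

The diatonic triads in F# major are F#, G#m, A#m, B, C#, D#m, E#dim. F#–A#–C# = F#, E#–G#–B = E#dim and C#–E#–G# = C# are all diatonic. F#–A–C# doesn't fit — on degree 1 F# major would have F# (I). F#m is the degree-1 chord of F# minor, so it is the borrowed i. But G#–B–D is foreign: the diatonic ii on degree 2 is G#m, whereas G#dim comes from F# minor. It is labeled ii°.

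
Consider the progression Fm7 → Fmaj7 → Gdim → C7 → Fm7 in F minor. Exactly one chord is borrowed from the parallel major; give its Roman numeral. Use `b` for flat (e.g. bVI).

Imaj7

The diatonic triads in F minor (with V from harmonic minor) are Fm, Gdim, Ab, Bbm, C, Db, Eb. Fm7, Gdim and C7 all belong to that set. Fmaj7 (F–A–C–E) is not: scale degree 1 in F minor carries Fm (i). In F major the chord on that degree is Fmaj7, so here it functions as Imaj7, borrowed from the parallel major.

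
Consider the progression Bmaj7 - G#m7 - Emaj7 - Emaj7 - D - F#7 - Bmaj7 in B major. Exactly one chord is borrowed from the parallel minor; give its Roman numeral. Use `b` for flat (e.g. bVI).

B major has the diatonic set B, C#m, D#m, E, F#, G#m, A#dim. Bmaj7, G#m7, Emaj7 and F#7 are all diatonic. D (D–F#–A) doesn't fit — on degree 3 B major would have D#m (iii). D is the degree-3 chord of B minor, so it is the borrowed bIII.

bIII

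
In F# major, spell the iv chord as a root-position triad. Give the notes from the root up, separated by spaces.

B D F#

The root, B, is scale degree 4 — the same note in F# major and F# minor; only the chord quality changes. Stacking thirds in F# minor on B gives B–D–F#.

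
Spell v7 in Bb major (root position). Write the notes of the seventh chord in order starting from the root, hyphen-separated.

v7 is built on scale degree 5, which is F in both Bb major and its parallel. In Bb minor the chord on F is F–Ab–C–Eb.

F-Ab-C-Eb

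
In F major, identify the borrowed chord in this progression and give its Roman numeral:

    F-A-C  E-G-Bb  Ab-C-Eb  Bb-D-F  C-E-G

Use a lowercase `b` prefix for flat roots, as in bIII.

bIII

F major has the diatonic set F, Gm, Am, Bb, C, Dm, Edim. F–A–C = F, E–G–Bb = Edim, Bb–D–F = Bb and C–E–G = C all belong to that set. But Ab–C–Eb is foreign: the diatonic iii on degree 3 is Am, whereas Ab comes from F minor. It is labeled bIII.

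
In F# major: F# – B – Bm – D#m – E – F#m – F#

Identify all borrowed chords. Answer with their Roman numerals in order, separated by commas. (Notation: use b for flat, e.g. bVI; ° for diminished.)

F# major has the diatonic set F#, G#m, A#m, B, C#, D#m, E#dim. Of the given chords, F#, B and D#m are diatonic. But Bm (B–D–F#) is foreign: the diatonic IV on degree 4 is B, whereas Bm comes from F# minor. It is labeled iv. E (E–G#–B) doesn't fit — on degree 7 F# major would have E#dim (vii°). E is the degree-7 chord of F# minor, so it is the borrowed bVII. F#m (F#–A–C#) is not: scale degree 1 in F# major carries F# (I). In F# minor the chord on that degree is F#m, so here it functions as i, borrowed from the parallel minor.

iv, bVII, i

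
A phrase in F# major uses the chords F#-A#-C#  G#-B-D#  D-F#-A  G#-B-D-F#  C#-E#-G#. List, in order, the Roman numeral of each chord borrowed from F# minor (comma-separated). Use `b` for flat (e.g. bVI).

bVI, iiø7

F# major has the diatonic set F#, G#m, A#m, B, C#, D#m, E#dim. F#–A#–C# = F#, G#–B–D# = G#m and C#–E#–G# = C# all belong to that set. But D–F#–A is foreign: the diatonic vi on degree 6 is D#m, whereas D comes from F# minor. It is labeled bVI. But G#–B–D–F# is foreign: the diatonic ii on degree 2 is G#m, whereas G#m7b5 comes from F# minor. It is labeled iiø7.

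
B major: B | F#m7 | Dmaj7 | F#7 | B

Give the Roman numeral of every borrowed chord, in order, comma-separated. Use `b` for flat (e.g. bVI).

v7, bIIImaj7

The diatonic triads in B major are B, C#m, D#m, E, F#, G#m, A#dim. Of the given chords, B and F#7 are diatonic. F#m7 (F#–A–C#–E) doesn't fit — on degree 5 B major would have F# (V). F#m7 is the degree-5 chord of B minor, so it is the borrowed v7. Dmaj7 (D–F#–A–C#) is not: scale degree 3 in B major carries D#m (iii). In B minor the chord on that degree is Dmaj7, so here it functions as bIIImaj7, borrowed from the parallel minor.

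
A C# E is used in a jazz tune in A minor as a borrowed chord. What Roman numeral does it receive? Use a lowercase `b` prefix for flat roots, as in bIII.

The root A is the diatonic 1st degree of A minor; the borrowing shows in the chord quality. The diatonic chord on degree 1 would be Am (i), but A–C#–E is the major chord from A major. As a borrowed chord it is labeled I.

I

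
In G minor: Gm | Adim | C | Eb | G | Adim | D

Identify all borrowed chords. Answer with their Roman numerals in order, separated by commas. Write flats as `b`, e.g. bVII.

IV, I

G minor has the diatonic set Gm, Adim, Bb, Cm, D, Eb, F (with V from harmonic minor). Of the given chords, Gm, Adim, Eb and D are diatonic. C (C–E–G) is not: scale degree 4 in G minor carries Cm (iv). In G major the chord on that degree is C, so here it functions as IV, borrowed from the parallel major. But G (G–B–D) is foreign: the diatonic i on degree 1 is Gm, whereas G comes from G major. It is labeled I.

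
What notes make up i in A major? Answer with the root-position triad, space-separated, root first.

i is built on scale degree 1, which is A in both A major and its parallel. Building the minor chord from the parallel minor on A: A–C–E.

A C E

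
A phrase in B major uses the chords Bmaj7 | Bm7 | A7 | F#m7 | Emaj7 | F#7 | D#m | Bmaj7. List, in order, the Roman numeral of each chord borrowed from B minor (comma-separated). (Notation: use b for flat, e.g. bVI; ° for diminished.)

The diatonic triads in B major are B, C#m, D#m, E, F#, G#m, A#dim. Bmaj7, Emaj7, F#7 and D#m are all diatonic. But Bm7 (B–D–F#–A) is foreign: the diatonic I on degree 1 is B, whereas Bm7 comes from B minor. It is labeled i7. But A7 (A–C#–E–G) is foreign: the diatonic vii° on degree 7 is A#dim, whereas A7 comes from B minor. It is labeled bVII7. F#m7 (F#–A–C#–E) doesn't fit — on degree 5 B major would have F# (V). F#m7 is the degree-5 chord of B minor, so it is the borrowed v7.

i7, bVII7, v7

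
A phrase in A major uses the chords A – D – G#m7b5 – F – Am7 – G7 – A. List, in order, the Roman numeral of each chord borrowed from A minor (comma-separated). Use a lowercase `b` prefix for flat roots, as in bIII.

bVI, i7, bVII7

A major has the diatonic set A, Bm, C#m, D, E, F#m, G#dim. A, D and G#m7b5 all belong to that set. F (F–A–C) is not: scale degree 6 in A major carries F#m (vi). In A minor the chord on that degree is F, so here it functions as bVI, borrowed from the parallel minor. Am7 (A–C–E–G) doesn't fit — on degree 1 A major would have A (I). Am7 is the degree-1 chord of A minor, so it is the borrowed i7. G7 (G–B–D–F) doesn't fit — on degree 7 A major would have G#dim (vii°). G7 is the degree-7 chord of A minor, so it is the borrowed bVII7.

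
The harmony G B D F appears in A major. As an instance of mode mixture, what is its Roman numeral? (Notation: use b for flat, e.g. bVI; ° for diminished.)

G is the lowered form of scale degree 7 in A major (the diatonic degree 7 is G#). The diatonic chord on degree 7 would be G#dim (vii°), but G–B–D–F is the dominant-seventh chord from A minor. As a borrowed chord it is labeled bVII7.

bVII7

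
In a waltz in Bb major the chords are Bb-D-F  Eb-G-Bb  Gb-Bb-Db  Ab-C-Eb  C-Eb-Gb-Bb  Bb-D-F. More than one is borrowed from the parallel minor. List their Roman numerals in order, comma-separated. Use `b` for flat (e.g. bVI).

Bb major has the diatonic set Bb, Cm, Dm, Eb, F, Gm, Adim. Bb–D–F = Bb and Eb–G–Bb = Eb both belong to that set. Gb–Bb–Db doesn't fit — on degree 6 Bb major would have Gm (vi). Gb is the degree-6 chord of Bb minor, so it is the borrowed bVI. Ab–C–Eb doesn't fit — on degree 7 Bb major would have Adim (vii°). Ab is the degree-7 chord of Bb minor, so it is the borrowed bVII. C–Eb–Gb–Bb is not: scale degree 2 in Bb major carries Cm (ii). In Bb minor the chord on that degree is Cm7b5, so here it functions as iiø7, borrowed from the parallel minor.

bVI, bVII, iiø7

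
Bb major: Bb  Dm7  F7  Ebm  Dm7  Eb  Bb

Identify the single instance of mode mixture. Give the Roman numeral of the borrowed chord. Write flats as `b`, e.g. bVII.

iv

Bb major has the diatonic set Bb, Cm, Dm, Eb, F, Gm, Adim. Of the given chords, Bb, Dm7, F7 and Eb are diatonic. Ebm (Eb–Gb–Bb) is not: scale degree 4 in Bb major carries Eb (IV). In Bb minor the chord on that degree is Ebm, so here it functions as iv, borrowed from the parallel minor.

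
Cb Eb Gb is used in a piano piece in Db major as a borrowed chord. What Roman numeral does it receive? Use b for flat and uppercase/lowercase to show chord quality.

bVII

The root Cb is the lowered 7th scale degree — diatonically Db major has C there. The diatonic chord on degree 7 would be Cdim (vii°), but Cb–Eb–Gb is the major chord from Db minor. As a borrowed chord it is labeled bVII.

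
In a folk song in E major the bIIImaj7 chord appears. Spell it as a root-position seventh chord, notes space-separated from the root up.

G B D F#

Scale degree 3 in E major is G#. bIIImaj7 uses the lowered form, G, taken from E minor. Stacking thirds in E minor on G gives G–B–D–F#.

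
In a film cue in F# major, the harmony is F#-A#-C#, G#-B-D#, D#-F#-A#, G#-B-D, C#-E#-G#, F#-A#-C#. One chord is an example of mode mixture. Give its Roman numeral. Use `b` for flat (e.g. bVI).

ii°

F# major has the diatonic set F#, G#m, A#m, B, C#, D#m, E#dim. F#–A#–C# = F#, G#–B–D# = G#m, D#–F#–A# = D#m and C#–E#–G# = C# are all diatonic. But G#–B–D is foreign: the diatonic ii on degree 2 is G#m, whereas G#dim comes from F# minor. It is labeled ii°.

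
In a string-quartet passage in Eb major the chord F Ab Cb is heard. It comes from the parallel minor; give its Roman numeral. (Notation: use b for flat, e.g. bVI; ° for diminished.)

ii°

F is scale degree 2 in Eb major. The diatonic chord on degree 2 would be Fm (ii), but F–Ab–Cb is the diminished chord from Eb minor. As a borrowed chord it is labeled ii°.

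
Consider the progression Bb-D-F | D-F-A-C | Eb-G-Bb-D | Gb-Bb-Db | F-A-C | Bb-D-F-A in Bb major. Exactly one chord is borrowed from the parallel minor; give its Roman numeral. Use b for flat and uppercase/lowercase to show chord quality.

bVI

In Bb major the diatonic chords are Bb, Cm, Dm, Eb, F, Gm, Adim. Bb–D–F = Bb, D–F–A–C = Dm7, Eb–G–Bb–D = Ebmaj7, F–A–C = F and Bb–D–F–A = Bbmaj7 are all diatonic. But Gb–Bb–Db is foreign: the diatonic vi on degree 6 is Gm, whereas Gb comes from Bb minor. It is labeled bVI.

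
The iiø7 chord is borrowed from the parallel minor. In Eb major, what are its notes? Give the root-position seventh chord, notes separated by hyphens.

iiø7 is built on scale degree 2, which is F in both Eb major and its parallel. Stacking thirds in Eb minor on F gives F–Ab–Cb–Eb.

F-Ab-Cb-Eb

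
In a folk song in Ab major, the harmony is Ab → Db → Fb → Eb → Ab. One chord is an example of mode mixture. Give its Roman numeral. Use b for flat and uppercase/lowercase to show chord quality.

bVI

The diatonic triads in Ab major are Ab, Bbm, Cm, Db, Eb, Fm, Gdim. Of the given chords, Ab, Db and Eb are diatonic. Fb (Fb–Ab–Cb) doesn't fit — on degree 6 Ab major would have Fm (vi). Fb is the degree-6 chord of Ab minor, so it is the borrowed bVI.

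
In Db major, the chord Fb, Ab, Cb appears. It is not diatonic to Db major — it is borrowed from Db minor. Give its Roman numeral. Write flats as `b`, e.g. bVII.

The root Fb is the lowered 3rd scale degree — diatonically Db major has F there. Fb–Ab–Cb is a major chord — the form found in Db minor, not the diatonic iii (Fm). Borrowed into Db major it is written bIII.

bIII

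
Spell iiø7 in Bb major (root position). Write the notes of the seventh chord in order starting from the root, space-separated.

iiø7 is built on scale degree 2, which is C in both Bb major and its parallel. Stacking thirds in Bb minor on C gives C–Eb–Gb–Bb.

C Eb Gb Bb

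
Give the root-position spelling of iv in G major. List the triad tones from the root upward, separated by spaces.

C Eb G

The root, C, is scale degree 4 — the same note in G major and G minor; only the chord quality changes. Stacking thirds in G minor on C gives C–Eb–G.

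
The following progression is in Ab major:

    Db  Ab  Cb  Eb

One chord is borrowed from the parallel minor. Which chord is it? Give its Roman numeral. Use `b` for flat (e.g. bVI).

Ab major has the diatonic set Ab, Bbm, Cm, Db, Eb, Fm, Gdim. Of the given chords, Db, Ab and Eb are diatonic. Cb (Cb–Eb–Gb) doesn't fit — on degree 3 Ab major would have Cm (iii). Cb is the degree-3 chord of Ab minor, so it is the borrowed bIII.

bIII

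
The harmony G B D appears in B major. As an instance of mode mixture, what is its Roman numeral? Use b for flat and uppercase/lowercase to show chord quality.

The root G is the lowered 6th scale degree — diatonically B major has G# there. The diatonic chord on degree 6 would be G#m (vi), but G–B–D is the major chord from B minor. As a borrowed chord it is labeled bVI.

bVI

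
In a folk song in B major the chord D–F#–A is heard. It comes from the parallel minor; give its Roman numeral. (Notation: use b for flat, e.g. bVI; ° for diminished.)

The root D is the lowered 3rd scale degree — diatonically B major has D# there. D–F#–A is a major chord — the form found in B minor, not the diatonic iii (D#m). Borrowed into B major it is written bIII.

bIII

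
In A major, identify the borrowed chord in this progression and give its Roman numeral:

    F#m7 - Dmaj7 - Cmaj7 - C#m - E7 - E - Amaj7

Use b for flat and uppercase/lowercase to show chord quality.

A major has the diatonic set A, Bm, C#m, D, E, F#m, G#dim. F#m7, Dmaj7, C#m, E7, E and Amaj7 are all diatonic. But Cmaj7 (C–E–G–B) is foreign: the diatonic iii on degree 3 is C#m, whereas Cmaj7 comes from A minor. It is labeled bIIImaj7.

bIIImaj7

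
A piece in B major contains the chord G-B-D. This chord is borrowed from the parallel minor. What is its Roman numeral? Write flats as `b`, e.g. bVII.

bVI

The root G is the lowered 6th scale degree — diatonically B major has G# there. G–B–D is a major chord — the form found in B minor, not the diatonic vi (G#m). Borrowed into B major it is written bVI.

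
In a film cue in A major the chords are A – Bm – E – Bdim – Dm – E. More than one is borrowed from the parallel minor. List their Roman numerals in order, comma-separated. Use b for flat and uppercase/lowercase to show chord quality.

The diatonic triads in A major are A, Bm, C#m, D, E, F#m, G#dim. A, Bm and E are all diatonic. Bdim (B–D–F) doesn't fit — on degree 2 A major would have Bm (ii). Bdim is the degree-2 chord of A minor, so it is the borrowed ii°. But Dm (D–F–A) is foreign: the diatonic IV on degree 4 is D, whereas Dm comes from A minor. It is labeled iv.

ii°, iv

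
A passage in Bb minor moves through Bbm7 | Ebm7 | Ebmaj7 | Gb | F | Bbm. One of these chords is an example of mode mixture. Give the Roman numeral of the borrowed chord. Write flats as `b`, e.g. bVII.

The diatonic triads in Bb minor (with V from harmonic minor) are Bbm, Cdim, Db, Ebm, F, Gb, Ab. Of the given chords, Bbm7, Ebm7, Gb, F and Bbm are diatonic. Ebmaj7 (Eb–G–Bb–D) is not: scale degree 4 in Bb minor carries Ebm (iv). In Bb major the chord on that degree is Ebmaj7, so here it functions as IVmaj7, borrowed from the parallel major.

IVmaj7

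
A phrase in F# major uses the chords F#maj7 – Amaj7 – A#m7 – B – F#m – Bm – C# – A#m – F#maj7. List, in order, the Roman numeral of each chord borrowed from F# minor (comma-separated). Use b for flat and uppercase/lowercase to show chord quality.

bIIImaj7, i, iv

F# major has the diatonic set F#, G#m, A#m, B, C#, D#m, E#dim. F#maj7, A#m7, B, C# and A#m all belong to that set. But Amaj7 (A–C#–E–G#) is foreign: the diatonic iii on degree 3 is A#m, whereas Amaj7 comes from F# minor. It is labeled bIIImaj7. F#m (F#–A–C#) doesn't fit — on degree 1 F# major would have F# (I). F#m is the degree-1 chord of F# minor, so it is the borrowed i. But Bm (B–D–F#) is foreign: the diatonic IV on degree 4 is B, whereas Bm comes from F# minor. It is labeled iv.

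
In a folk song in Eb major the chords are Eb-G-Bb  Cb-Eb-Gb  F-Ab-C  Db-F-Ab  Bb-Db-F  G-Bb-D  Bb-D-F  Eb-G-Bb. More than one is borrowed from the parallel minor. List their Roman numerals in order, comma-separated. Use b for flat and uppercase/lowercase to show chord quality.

bVI, bVII, v

The diatonic triads in Eb major are Eb, Fm, Gm, Ab, Bb, Cm, Ddim. Eb–G–Bb = Eb, F–Ab–C = Fm, G–Bb–D = Gm and Bb–D–F = Bb all belong to that set. But Cb–Eb–Gb is foreign: the diatonic vi on degree 6 is Cm, whereas Cb comes from Eb minor. It is labeled bVI. But Db–F–Ab is foreign: the diatonic vii° on degree 7 is Ddim, whereas Db comes from Eb minor. It is labeled bVII. But Bb–Db–F is foreign: the diatonic V on degree 5 is Bb, whereas Bbm comes from Eb minor. It is labeled v.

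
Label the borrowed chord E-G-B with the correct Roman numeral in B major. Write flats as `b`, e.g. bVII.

iv

E is scale degree 4 in B major. The diatonic chord on degree 4 would be E (IV), but E–G–B is the minor chord from B minor. As a borrowed chord it is labeled iv.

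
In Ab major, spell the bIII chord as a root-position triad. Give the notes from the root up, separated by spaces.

bIII is built on the lowered scale degree 3. In Ab major degree 3 is C; lowered it becomes Cb. In Ab minor the chord on Cb is Cb–Eb–Gb.

Cb Eb Gb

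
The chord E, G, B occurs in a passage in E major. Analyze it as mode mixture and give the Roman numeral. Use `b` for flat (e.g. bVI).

The root E is the diatonic 1st degree of E major; the borrowing shows in the chord quality. Diatonically E major has E (I) on that degree; E–G–B is instead the minor chord native to E minor, so it takes the label i.

i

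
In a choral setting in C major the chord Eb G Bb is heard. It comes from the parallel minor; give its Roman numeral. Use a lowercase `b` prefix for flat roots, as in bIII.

bIII

In C major scale degree 3 is E; Eb is its lowered form, from C minor. Eb–G–Bb is a major chord — the form found in C minor, not the diatonic iii (Em). Borrowed into C major it is written bIII.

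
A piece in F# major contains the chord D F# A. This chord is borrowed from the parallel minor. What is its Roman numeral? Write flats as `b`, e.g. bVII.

In F# major scale degree 6 is D#; D is its lowered form, from F# minor. Diatonically F# major has D#m (vi) on that degree; D–F#–A is instead the major chord native to F# minor, so it takes the label bVI.

bVI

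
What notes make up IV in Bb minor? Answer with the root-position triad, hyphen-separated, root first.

Eb-G-Bb

IV is built on scale degree 4, which is Eb in both Bb minor and its parallel. Stacking thirds in Bb major on Eb gives Eb–G–Bb.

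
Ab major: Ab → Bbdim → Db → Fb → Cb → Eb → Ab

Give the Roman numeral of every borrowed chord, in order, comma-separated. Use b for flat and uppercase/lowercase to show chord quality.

ii°, bVI, bIII

Ab major has the diatonic set Ab, Bbm, Cm, Db, Eb, Fm, Gdim. Of the given chords, Ab, Db and Eb are diatonic. Bbdim (Bb–Db–Fb) doesn't fit — on degree 2 Ab major would have Bbm (ii). Bbdim is the degree-2 chord of Ab minor, so it is the borrowed ii°. But Fb (Fb–Ab–Cb) is foreign: the diatonic vi on degree 6 is Fm, whereas Fb comes from Ab minor. It is labeled bVI. Cb (Cb–Eb–Gb) is not: scale degree 3 in Ab major carries Cm (iii). In Ab minor the chord on that degree is Cb, so here it functions as bIII, borrowed from the parallel minor.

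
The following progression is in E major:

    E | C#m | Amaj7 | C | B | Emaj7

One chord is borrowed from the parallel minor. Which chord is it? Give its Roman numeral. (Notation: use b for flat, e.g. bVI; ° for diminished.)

bVI

The diatonic triads in E major are E, F#m, G#m, A, B, C#m, D#dim. E, C#m, Amaj7, B and Emaj7 all belong to that set. C (C–E–G) is not: scale degree 6 in E major carries C#m (vi). In E minor the chord on that degree is C, so here it functions as bVI, borrowed from the parallel minor.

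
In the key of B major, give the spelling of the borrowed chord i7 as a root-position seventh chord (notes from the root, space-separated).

The root, B, is scale degree 1 — the same note in B major and B minor; only the chord quality changes. In B minor the chord on B is B–D–F#–A.

B D F# A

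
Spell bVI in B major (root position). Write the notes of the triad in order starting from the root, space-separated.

G B D

bVI is built on the lowered scale degree 6. In B major degree 6 is G#; lowered it becomes G. In B minor the chord on G is G–B–D.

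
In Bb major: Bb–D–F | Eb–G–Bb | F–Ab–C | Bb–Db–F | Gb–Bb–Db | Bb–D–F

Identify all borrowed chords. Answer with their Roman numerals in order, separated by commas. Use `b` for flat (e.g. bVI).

Bb major has the diatonic set Bb, Cm, Dm, Eb, F, Gm, Adim. Bb–D–F = Bb and Eb–G–Bb = Eb are both diatonic. But F–Ab–C is foreign: the diatonic V on degree 5 is F, whereas Fm comes from Bb minor. It is labeled v. Bb–Db–F doesn't fit — on degree 1 Bb major would have Bb (I). Bbm is the degree-1 chord of Bb minor, so it is the borrowed i. But Gb–Bb–Db is foreign: the diatonic vi on degree 6 is Gm, whereas Gb comes from Bb minor. It is labeled bVI.

v, i, bVI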